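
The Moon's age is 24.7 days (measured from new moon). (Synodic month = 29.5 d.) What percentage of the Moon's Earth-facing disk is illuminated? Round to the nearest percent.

Phase angle: θ = 360°·(24.7 d)/(29.5 d) = 301.4°.
With cos θ = 0.521, the lit fraction is (1 − 0.521)/2 ≈ 0.239, so 24%.

24%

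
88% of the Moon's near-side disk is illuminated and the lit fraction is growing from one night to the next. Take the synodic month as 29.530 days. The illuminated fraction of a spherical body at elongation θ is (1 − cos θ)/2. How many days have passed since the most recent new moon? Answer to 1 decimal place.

11.4 days

cos θ = 1 − 2f = -0.760, giving a principal value of 139.5°.
Waxing ⇒ before full, so θ = 139.5°.
Age = 29.530 × 139.5°/360° ≈ 11.44 days.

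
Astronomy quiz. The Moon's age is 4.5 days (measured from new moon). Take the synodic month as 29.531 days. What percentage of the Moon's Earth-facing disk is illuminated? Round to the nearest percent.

Elongation θ = 360° × 4.5/29.531 ≈ 54.9°.
cos 54.9° = 0.576, so f = (1 − 0.576)/2 = 0.212, so 21%.

21%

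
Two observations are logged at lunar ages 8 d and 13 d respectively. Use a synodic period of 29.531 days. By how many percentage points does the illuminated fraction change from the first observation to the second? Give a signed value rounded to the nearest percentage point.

First observation: θ = 360°·8/29.531 = 97.5°, so f = 0.565.
Second observation: θ = 158.5°, f = 0.965.
Δf = 0.965 − 0.565 = +0.400, i.e. +40 pp.

+40 pp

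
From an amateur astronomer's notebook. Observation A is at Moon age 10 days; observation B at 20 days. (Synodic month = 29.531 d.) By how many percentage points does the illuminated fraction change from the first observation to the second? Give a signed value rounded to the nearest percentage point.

-4 percentage points

First observation: θ = 360°·10/29.531 = 121.9°, so f = 0.764.
Second observation: θ = 243.8°, f = 0.721.
Δf = 0.721 − 0.764 = -0.044, i.e. -4 pp.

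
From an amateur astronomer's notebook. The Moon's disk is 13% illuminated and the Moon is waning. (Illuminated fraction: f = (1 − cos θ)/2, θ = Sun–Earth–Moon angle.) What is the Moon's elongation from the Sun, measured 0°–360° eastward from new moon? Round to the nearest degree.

318°

Invert f = (1 − cos θ)/2 to get cos θ = 1 − 2(0.13) = 0.740, hence θ₀ = arccos 0.740 = 42.3°.
Since the Moon is past full (waning), take the reflex angle: θ = 360° − 42.3° = 317.7°.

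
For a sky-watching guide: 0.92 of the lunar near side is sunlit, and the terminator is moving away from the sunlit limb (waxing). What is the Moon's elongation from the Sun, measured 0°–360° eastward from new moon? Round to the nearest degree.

147°

Invert f = (1 − cos θ)/2 to get cos θ = 1 − 2(0.92) = -0.840, hence θ₀ = arccos -0.840 = 147.1°.
Waxing ⇒ before full, so θ = 147.1°.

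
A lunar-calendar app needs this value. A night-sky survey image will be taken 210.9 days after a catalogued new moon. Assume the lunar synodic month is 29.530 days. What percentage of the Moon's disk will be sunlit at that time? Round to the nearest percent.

Reduce mod P: 210.9 − 7×29.530 = 4.19 d into the current lunation.
Phase angle: θ = 360°·(4.19 d)/(29.530 d) = 51.1°.
With cos θ = 0.628, the lit fraction is (1 − 0.628)/2 ≈ 0.186, so 19%.

19%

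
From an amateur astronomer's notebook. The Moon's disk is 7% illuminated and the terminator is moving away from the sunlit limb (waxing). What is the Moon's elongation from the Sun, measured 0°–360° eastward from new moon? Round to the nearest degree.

cos θ = 1 − 2f = 0.860, giving a principal value of 30.7°.
Before full moon the principal value applies: θ = 30.7°.

31°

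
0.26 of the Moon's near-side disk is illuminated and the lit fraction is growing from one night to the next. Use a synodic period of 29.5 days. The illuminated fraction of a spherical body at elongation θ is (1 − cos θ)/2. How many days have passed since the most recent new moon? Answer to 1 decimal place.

5.0 days

Invert f = (1 − cos θ)/2 to get cos θ = 1 − 2(0.26) = 0.480, hence θ₀ = arccos 0.480 = 61.3°.
Waxing ⇒ before full, so θ = 61.3°.
At 360°/29.5 d per day, 61.3° corresponds to 5.02 days.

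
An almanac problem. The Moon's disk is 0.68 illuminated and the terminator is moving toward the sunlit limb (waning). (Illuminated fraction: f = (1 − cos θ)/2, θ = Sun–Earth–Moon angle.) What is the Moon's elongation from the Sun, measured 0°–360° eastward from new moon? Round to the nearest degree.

Invert f = (1 − cos θ)/2 to get cos θ = 1 − 2(0.68) = -0.360, hence θ₀ = arccos -0.360 = 111.1°.
A waning Moon lies in 180°–360°, so θ = 360° − 111.1° = 248.9°.

249°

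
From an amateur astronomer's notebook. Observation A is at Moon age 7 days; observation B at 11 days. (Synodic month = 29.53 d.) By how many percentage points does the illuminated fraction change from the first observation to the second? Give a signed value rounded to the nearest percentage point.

First observation: θ = 360°·7/29.53 = 85.3°, so f = 0.459.
Second observation: θ = 134.1°, f = 0.848.
Δf = 0.848 − 0.459 = +0.389, i.e. +39 pp.

+39 percentage points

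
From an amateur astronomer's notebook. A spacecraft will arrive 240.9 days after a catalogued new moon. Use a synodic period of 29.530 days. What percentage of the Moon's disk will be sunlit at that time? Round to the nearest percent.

240.9/29.530 = 8.158 lunations, so 8 complete cycles and 4.66 d into the next.
Phase angle: θ = 360°·(4.66 d)/(29.530 d) = 56.8°.
cos 56.8° = 0.547, so f = (1 − 0.547)/2 = 0.226, so 23%.

23%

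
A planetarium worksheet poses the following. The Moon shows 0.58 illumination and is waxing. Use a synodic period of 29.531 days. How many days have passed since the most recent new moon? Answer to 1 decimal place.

8.1 days

Invert f = (1 − cos θ)/2 to get cos θ = 1 − 2(0.58) = -0.160, hence θ₀ = arccos -0.160 = 99.2°.
Waxing ⇒ before full, so θ = 99.2°.
At 360°/29.531 d per day, 99.2° corresponds to 8.14 days.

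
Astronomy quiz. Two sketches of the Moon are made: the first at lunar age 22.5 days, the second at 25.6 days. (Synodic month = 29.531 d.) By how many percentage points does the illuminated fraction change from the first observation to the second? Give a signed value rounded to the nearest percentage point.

θ₁ = 360° × 22.5/29.531 = 274.3°, f₁ = (1 − cos θ₁)/2 = 0.463.
θ₂ = 360° × 25.6/29.531 = 312.1°, f₂ = (1 − cos θ₂)/2 = 0.165.
Change = f₂ − f₁ = -0.298 → -30 percentage points.

-30 percentage points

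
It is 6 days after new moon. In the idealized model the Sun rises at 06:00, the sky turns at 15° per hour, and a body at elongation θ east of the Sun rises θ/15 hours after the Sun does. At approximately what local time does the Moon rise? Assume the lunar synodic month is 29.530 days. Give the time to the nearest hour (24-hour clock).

The Moon has covered 6/29.530 of its cycle, so θ ≈ 360° × 6/29.530 = 73.1°.
Delay after the Sun = 73.1° / (15°/h) ≈ 4.88 h.
06:00 + 4.88 h ≈ 10:53 → 11:00 to the nearest hour.

11:00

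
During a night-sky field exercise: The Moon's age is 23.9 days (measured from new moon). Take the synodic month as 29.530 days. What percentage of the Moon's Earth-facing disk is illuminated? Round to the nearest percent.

32%

The Moon has covered 23.9/29.530 of its cycle, so θ ≈ 360° × 23.9/29.530 = 291.4°.
cos 291.4° = 0.364, so f = (1 − 0.364)/2 = 0.318, so 32%.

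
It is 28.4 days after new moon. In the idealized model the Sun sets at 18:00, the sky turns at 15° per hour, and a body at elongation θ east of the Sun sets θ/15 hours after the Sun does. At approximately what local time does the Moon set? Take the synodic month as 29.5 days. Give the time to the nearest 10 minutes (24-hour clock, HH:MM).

The Moon has covered 28.4/29.5 of its cycle, so θ ≈ 360° × 28.4/29.5 = 346.6°.
The Moon trails the Sun by θ/15 = 346.6/15 ≈ 23.11 hours.
18:00 + 23.105 h ≈ 17:06 → 17:10 to the nearest ten minutes.

17:10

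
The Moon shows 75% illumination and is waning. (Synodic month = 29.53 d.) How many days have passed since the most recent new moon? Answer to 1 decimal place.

cos θ = 1 − 2f = -0.500, giving a principal value of 120.0°.
Waning ⇒ past full, so θ = 360° − 120.0° = 240.0°.
Age = 29.53 × 240.0°/360° ≈ 19.69 days.

19.7 days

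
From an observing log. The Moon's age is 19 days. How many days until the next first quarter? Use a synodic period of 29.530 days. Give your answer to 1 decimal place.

First quarter is 0.25 of the way through the cycle: age 0.25 × 29.530 = 7.383 d.
This lunation's first quarter (7.383 d) has passed, so add one period: 36.913 − 19 = 17.913 days.

17.9 days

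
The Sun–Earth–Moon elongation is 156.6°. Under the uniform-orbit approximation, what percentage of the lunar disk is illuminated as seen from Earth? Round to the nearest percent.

96%

Half-versine of 156.6°: (1 − (-0.918))/2 = 0.959, i.e. 96%.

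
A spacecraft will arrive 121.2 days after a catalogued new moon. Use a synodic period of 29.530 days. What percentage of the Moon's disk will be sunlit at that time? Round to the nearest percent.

121.2 d spans 4 complete synodic months (4 × 29.530 = 118.12 d) plus 3.08 d.
Phase angle: θ = 360°·(3.08 d)/(29.530 d) = 37.5°.
Illuminated fraction = (1 − cos 37.5°)/2 = (1 − 0.793)/2 ≈ 0.104, so 10%.

10%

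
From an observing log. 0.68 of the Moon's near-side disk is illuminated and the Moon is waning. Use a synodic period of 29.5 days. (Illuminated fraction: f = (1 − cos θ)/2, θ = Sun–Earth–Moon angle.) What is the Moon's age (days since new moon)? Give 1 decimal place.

From f = (1 − cos θ)/2: cos θ = 1 − 2×0.68 = -0.360; arccos → 111.1°.
Waning ⇒ past full, so θ = 360° − 111.1° = 248.9°.
At 360°/29.5 d per day, 248.9° corresponds to 20.40 days.

20.4 days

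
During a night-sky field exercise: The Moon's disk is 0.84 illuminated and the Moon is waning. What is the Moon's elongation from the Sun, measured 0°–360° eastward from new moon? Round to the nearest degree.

cos θ = 1 − 2f = -0.680, giving a principal value of 132.8°.
A waning Moon lies in 180°–360°, so θ = 360° − 132.8° = 227.2°.

227°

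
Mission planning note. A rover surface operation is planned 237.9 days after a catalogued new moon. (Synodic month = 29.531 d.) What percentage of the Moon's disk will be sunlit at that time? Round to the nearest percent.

3%

237.9/29.531 = 8.056 lunations, so 8 complete cycles and 1.65 d into the next.
Phase angle: θ = 360°·(1.65 d)/(29.531 d) = 20.1°.
cos 20.1° = 0.939, so f = (1 − 0.939)/2 = 0.031, so 3%.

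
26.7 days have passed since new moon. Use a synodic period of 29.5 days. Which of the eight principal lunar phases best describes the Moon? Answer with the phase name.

waning crescent

At 26.7/29.5 of the cycle, θ ≈ 326° — the waning crescent range.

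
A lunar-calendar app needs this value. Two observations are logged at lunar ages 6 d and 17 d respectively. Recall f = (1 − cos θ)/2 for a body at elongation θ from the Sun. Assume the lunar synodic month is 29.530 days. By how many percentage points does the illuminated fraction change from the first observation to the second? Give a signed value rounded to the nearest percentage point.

θ₁ = 360° × 6/29.530 = 73.1°, f₁ = (1 − cos θ₁)/2 = 0.355.
θ₂ = 360° × 17/29.530 = 207.2°, f₂ = (1 − cos θ₂)/2 = 0.945.
Change = f₂ − f₁ = +0.589 → +59 percentage points.

+59 percentage points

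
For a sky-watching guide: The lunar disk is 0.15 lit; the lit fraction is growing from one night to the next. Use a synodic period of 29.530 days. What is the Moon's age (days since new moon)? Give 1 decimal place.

3.7 days

cos θ = 1 − 2f = 0.700, giving a principal value of 45.6°.
Before full moon the principal value applies: θ = 45.6°.
That fraction of the synodic month is 45.6/360 × 29.530 d ≈ 3.74 d.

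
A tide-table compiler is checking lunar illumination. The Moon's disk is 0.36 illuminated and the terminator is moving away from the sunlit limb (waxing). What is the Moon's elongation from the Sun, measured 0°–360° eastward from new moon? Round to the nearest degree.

74°

cos θ = 1 − 2f = 0.280, giving a principal value of 73.7°.
Waxing ⇒ before full, so θ = 73.7°.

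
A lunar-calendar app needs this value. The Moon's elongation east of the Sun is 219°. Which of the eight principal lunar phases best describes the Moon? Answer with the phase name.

waning gibbous

The waning gibbous sector spans roughly 202°–248°; 219° falls inside it.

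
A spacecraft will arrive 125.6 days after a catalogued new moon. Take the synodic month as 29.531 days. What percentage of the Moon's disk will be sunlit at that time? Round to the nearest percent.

125.6 d spans 4 complete synodic months (4 × 29.531 = 118.12 d) plus 7.48 d.
The Moon has covered 7.48/29.531 of its cycle, so θ ≈ 360° × 7.48/29.531 = 91.1°.
Illuminated fraction = (1 − cos 91.1°)/2 = (1 − (-0.020))/2 ≈ 0.510, so 51%.

51%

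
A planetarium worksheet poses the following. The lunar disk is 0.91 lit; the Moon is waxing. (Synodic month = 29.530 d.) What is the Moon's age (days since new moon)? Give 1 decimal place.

cos θ = 1 − 2f = -0.820, giving a principal value of 145.1°.
The Moon is waxing (0°–180°), so θ = 145.1° directly.
That fraction of the synodic month is 145.1/360 × 29.530 d ≈ 11.90 d.

11.9 days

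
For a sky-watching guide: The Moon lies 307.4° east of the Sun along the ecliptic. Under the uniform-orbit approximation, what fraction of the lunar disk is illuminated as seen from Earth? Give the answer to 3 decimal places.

0.196

f = (1 − cos 307.4°)/2 = (1 − 0.607)/2 ≈ 0.196.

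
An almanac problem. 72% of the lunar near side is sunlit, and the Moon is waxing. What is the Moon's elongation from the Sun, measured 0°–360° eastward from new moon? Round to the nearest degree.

Invert f = (1 − cos θ)/2 to get cos θ = 1 − 2(0.72) = -0.440, hence θ₀ = arccos -0.440 = 116.1°.
The Moon is waxing (0°–180°), so θ = 116.1° directly.

116°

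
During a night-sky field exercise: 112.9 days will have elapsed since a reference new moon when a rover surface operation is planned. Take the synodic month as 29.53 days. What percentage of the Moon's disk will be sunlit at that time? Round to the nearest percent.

112.9/29.53 = 3.823 lunations, so 3 complete cycles and 24.31 d into the next.
Elongation θ = 360° × 24.31/29.53 ≈ 296.4°.
With cos θ = 0.444, the lit fraction is (1 − 0.444)/2 ≈ 0.278, so 28%.

28%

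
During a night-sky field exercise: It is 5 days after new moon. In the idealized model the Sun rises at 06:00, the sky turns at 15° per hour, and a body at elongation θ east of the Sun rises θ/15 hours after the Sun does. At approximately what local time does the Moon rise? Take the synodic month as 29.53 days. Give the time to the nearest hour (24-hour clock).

10:00

Elongation θ = 360° × 5/29.53 ≈ 61.0°.
At 15° of sky rotation per hour, 61.0° corresponds to a 4.06 h lag.
06:00 + 4.06 h ≈ 10:04 → 10:00 to the nearest hour.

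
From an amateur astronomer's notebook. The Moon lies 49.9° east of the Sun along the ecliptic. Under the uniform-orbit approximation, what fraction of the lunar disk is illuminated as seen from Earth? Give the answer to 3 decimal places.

0.178

Half-versine of 49.9°: (1 − 0.644)/2 = 0.178.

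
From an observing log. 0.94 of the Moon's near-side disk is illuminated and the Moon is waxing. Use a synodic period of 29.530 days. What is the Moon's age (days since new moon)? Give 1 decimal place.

cos θ = 1 − 2f = -0.880, giving a principal value of 151.6°.
Before full moon the principal value applies: θ = 151.6°.
That fraction of the synodic month is 151.6/360 × 29.530 d ≈ 12.44 d.

12.4 days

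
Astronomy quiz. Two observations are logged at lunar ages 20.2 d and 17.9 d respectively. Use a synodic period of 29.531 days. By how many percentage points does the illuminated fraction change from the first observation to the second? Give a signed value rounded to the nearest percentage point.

θ₁ = 360° × 20.2/29.531 = 246.2°, f₁ = (1 − cos θ₁)/2 = 0.701.
θ₂ = 360° × 17.9/29.531 = 218.2°, f₂ = (1 − cos θ₂)/2 = 0.893.
Change = f₂ − f₁ = +0.191 → +19 percentage points.

+19 pp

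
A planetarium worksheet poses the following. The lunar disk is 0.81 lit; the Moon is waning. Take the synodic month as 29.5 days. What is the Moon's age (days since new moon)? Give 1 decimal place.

cos θ = 1 − 2f = -0.620, giving a principal value of 128.3°.
Waning ⇒ past full, so θ = 360° − 128.3° = 231.7°.
Age = 29.5 × 231.7°/360° ≈ 18.99 days.

19.0 days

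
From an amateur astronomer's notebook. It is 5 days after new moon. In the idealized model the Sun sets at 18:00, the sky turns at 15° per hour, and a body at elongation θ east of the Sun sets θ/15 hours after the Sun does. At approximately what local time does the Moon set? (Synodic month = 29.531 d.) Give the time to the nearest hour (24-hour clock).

22:00

The Moon has covered 5/29.531 of its cycle, so θ ≈ 360° × 5/29.531 = 61.0°.
The Moon trails the Sun by θ/15 = 61.0/15 ≈ 4.06 hours.
18:00 + 4.06 h ≈ 22:04 → 22:00 to the nearest hour.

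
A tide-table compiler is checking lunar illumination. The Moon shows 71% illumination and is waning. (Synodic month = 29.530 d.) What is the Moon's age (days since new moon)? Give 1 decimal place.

20.1 days

cos θ = 1 − 2f = -0.420, giving a principal value of 114.8°.
Waning ⇒ past full, so θ = 360° − 114.8° = 245.2°.
That fraction of the synodic month is 245.2/360 × 29.530 d ≈ 20.11 d.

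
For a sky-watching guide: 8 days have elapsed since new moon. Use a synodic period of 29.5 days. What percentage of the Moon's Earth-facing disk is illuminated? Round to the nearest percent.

57%

Elongation θ = 360° × 8/29.5 ≈ 97.6°.
With cos θ = (-0.133), the lit fraction is (1 − (-0.133))/2 ≈ 0.566, so 57%.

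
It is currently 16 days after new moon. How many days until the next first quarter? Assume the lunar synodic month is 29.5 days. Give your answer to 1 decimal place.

First quarter is 0.25 of the way through the cycle: age 0.25 × 29.5 = 7.375 d.
Already past this cycle's first quarter; the next is at 7.375 + 29.5 = 36.875 d, so 36.875 − 16 = 20.875 days.

20.9 days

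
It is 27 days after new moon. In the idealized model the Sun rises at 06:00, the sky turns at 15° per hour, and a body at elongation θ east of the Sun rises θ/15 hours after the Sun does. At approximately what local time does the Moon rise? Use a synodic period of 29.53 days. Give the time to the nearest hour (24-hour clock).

04:00

Phase angle: θ = 360°·(27 d)/(29.53 d) = 329.2°.
At 15° of sky rotation per hour, 329.2° corresponds to a 21.94 h lag.
06:00 + 21.94 h ≈ 03:57 → 04:00 to the nearest hour.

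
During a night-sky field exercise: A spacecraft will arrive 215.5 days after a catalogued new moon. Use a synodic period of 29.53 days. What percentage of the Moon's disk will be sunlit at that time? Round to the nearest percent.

215.5 d spans 7 complete synodic months (7 × 29.53 = 206.71 d) plus 8.79 d.
Phase angle: θ = 360°·(8.79 d)/(29.53 d) = 107.2°.
With cos θ = (-0.295), the lit fraction is (1 − (-0.295))/2 ≈ 0.648, so 65%.

65%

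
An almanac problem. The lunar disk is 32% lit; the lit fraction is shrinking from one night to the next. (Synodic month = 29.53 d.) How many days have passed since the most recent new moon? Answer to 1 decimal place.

From f = (1 − cos θ)/2: cos θ = 1 − 2×0.32 = 0.360; arccos → 68.9°.
A waning Moon lies in 180°–360°, so θ = 360° − 68.9° = 291.1°.
That fraction of the synodic month is 291.1/360 × 29.53 d ≈ 23.88 d.

23.9 days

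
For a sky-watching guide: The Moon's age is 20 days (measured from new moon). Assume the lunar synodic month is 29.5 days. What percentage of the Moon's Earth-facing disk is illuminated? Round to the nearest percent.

72%

Elongation θ = 360° × 20/29.5 ≈ 244.1°.
With cos θ = (-0.437), the lit fraction is (1 − (-0.437))/2 ≈ 0.719, so 72%.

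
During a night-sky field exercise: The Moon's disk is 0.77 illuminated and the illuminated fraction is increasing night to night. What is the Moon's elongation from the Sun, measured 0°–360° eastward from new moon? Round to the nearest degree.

cos θ = 1 − 2f = -0.540, giving a principal value of 122.7°.
The Moon is waxing (0°–180°), so θ = 122.7° directly.

123°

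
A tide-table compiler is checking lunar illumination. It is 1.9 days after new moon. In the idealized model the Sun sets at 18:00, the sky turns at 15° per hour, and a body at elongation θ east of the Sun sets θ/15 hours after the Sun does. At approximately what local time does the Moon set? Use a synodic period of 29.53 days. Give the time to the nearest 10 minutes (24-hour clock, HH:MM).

Elongation θ = 360° × 1.9/29.53 ≈ 23.2°.
At 15° of sky rotation per hour, 23.2° corresponds to a 1.54 h lag.
18:00 + 1.544 h ≈ 19:33 → 19:30 to the nearest ten minutes.

19:30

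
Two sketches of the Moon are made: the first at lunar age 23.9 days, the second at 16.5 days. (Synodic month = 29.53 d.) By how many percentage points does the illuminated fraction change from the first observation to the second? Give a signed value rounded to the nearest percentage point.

+65 pp

θ₁ = 360° × 23.9/29.53 = 291.4°, f₁ = (1 − cos θ₁)/2 = 0.318.
θ₂ = 360° × 16.5/29.53 = 201.2°, f₂ = (1 − cos θ₂)/2 = 0.966.
Change = f₂ − f₁ = +0.648 → +65 percentage points.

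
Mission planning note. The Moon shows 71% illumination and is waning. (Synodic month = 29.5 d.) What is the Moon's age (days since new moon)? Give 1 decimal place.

20.1 days

Invert f = (1 − cos θ)/2 to get cos θ = 1 − 2(0.71) = -0.420, hence θ₀ = arccos -0.420 = 114.8°.
A waning Moon lies in 180°–360°, so θ = 360° − 114.8° = 245.2°.
Age = 29.5 × 245.2°/360° ≈ 20.09 days.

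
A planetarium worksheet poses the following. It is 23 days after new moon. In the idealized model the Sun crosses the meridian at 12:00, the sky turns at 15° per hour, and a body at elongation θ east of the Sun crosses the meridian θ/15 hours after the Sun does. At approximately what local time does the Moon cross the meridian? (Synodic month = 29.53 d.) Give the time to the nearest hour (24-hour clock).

07:00

Phase angle: θ = 360°·(23 d)/(29.53 d) = 280.4°.
Delay after the Sun = 280.4° / (15°/h) ≈ 18.69 h.
12:00 + 18.69 h ≈ 06:42 → 07:00 to the nearest hour.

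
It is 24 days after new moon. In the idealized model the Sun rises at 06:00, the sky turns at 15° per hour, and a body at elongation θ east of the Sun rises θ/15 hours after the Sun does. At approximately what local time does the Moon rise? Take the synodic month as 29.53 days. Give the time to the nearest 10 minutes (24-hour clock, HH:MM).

The Moon has covered 24/29.53 of its cycle, so θ ≈ 360° × 24/29.53 = 292.6°.
The Moon trails the Sun by θ/15 = 292.6/15 ≈ 19.51 hours.
06:00 + 19.506 h ≈ 01:30 → 01:30 to the nearest ten minutes.

01:30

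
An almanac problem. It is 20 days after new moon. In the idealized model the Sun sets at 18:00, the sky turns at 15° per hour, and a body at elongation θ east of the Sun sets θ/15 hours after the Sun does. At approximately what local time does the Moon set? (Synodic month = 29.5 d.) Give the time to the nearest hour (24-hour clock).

10:00

Phase angle: θ = 360°·(20 d)/(29.5 d) = 244.1°.
At 15° of sky rotation per hour, 244.1° corresponds to a 16.27 h lag.
18:00 + 16.27 h ≈ 10:16 → 10:00 to the nearest hour.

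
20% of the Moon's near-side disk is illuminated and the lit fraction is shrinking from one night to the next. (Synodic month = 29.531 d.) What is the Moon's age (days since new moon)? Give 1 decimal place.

Invert f = (1 − cos θ)/2 to get cos θ = 1 − 2(0.20) = 0.600, hence θ₀ = arccos 0.600 = 53.1°.
A waning Moon lies in 180°–360°, so θ = 360° − 53.1° = 306.9°.
At 360°/29.531 d per day, 306.9° corresponds to 25.17 days.

25.2 days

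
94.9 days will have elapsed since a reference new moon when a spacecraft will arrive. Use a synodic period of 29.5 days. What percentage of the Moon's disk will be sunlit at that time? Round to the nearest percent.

40%

94.9/29.5 = 3.217 lunations, so 3 complete cycles and 6.40 d into the next.
Elongation θ = 360° × 6.40/29.5 ≈ 78.1°.
Illuminated fraction = (1 − cos 78.1°)/2 = (1 − 0.206)/2 ≈ 0.397, so 40%.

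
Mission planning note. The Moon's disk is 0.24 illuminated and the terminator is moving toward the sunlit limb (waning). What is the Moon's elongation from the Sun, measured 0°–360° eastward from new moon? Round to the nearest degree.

cos θ = 1 − 2f = 0.520, giving a principal value of 58.7°.
Since the Moon is past full (waning), take the reflex angle: θ = 360° − 58.7° = 301.3°.

301°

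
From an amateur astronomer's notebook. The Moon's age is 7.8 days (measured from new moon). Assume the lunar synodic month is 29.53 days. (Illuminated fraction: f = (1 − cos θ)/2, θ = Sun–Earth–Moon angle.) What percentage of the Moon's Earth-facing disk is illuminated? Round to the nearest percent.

54%

The Moon has covered 7.8/29.53 of its cycle, so θ ≈ 360° × 7.8/29.53 = 95.1°.
cos 95.1° = (-0.089), so f = (1 − (-0.089))/2 = 0.544, so 54%.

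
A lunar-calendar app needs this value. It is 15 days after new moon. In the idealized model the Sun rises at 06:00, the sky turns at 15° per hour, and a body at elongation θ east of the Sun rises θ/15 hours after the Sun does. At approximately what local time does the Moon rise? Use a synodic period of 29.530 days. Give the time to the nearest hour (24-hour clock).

The Moon has covered 15/29.530 of its cycle, so θ ≈ 360° × 15/29.530 = 182.9°.
The Moon trails the Sun by θ/15 = 182.9/15 ≈ 12.19 hours.
06:00 + 12.19 h ≈ 18:11 → 18:00 to the nearest hour.

18:00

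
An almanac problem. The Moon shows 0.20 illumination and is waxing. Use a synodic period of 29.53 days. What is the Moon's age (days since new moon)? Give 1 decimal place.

4.4 days

cos θ = 1 − 2f = 0.600, giving a principal value of 53.1°.
Before full moon the principal value applies: θ = 53.1°.
At 360°/29.53 d per day, 53.1° corresponds to 4.36 days.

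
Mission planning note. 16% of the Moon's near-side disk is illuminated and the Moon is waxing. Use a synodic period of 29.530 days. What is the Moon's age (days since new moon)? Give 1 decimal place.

cos θ = 1 − 2f = 0.680, giving a principal value of 47.2°.
Waxing ⇒ before full, so θ = 47.2°.
Age = 29.530 × 47.2°/360° ≈ 3.87 days.

3.9 days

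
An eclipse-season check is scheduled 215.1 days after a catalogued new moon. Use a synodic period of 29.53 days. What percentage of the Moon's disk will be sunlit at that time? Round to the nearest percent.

61%

215.1 d spans 7 complete synodic months (7 × 29.53 = 206.71 d) plus 8.39 d.
The Moon has covered 8.39/29.53 of its cycle, so θ ≈ 360° × 8.39/29.53 = 102.3°.
cos 102.3° = (-0.213), so f = (1 − (-0.213))/2 = 0.606, so 61%.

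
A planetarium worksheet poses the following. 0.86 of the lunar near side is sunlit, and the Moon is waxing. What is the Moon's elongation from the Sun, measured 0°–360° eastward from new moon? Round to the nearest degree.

136°

From f = (1 − cos θ)/2: cos θ = 1 − 2×0.86 = -0.720; arccos → 136.1°.
The Moon is waxing (0°–180°), so θ = 136.1° directly.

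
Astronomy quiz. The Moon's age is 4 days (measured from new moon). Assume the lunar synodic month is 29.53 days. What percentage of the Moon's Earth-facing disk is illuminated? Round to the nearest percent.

17%

The Moon has covered 4/29.53 of its cycle, so θ ≈ 360° × 4/29.53 = 48.8°.
cos 48.8° = 0.659, so f = (1 − 0.659)/2 = 0.170, so 17%.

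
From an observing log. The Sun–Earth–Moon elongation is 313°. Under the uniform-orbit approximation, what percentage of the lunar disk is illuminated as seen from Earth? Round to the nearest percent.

cos 313° = 0.682, so f = (1 − 0.682)/2 = 0.159, i.e. 16%.

16%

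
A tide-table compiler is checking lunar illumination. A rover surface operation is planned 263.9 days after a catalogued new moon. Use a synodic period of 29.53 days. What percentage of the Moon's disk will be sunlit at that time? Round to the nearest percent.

263.9 d spans 8 complete synodic months (8 × 29.53 = 236.24 d) plus 27.66 d.
Phase angle: θ = 360°·(27.66 d)/(29.53 d) = 337.2°.
With cos θ = 0.922, the lit fraction is (1 − 0.922)/2 ≈ 0.039, so 4%.

4%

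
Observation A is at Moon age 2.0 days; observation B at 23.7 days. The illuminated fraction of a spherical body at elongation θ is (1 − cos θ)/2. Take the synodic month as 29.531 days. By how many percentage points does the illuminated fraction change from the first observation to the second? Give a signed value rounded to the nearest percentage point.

First observation: θ = 360°·2.0/29.531 = 24.4°, so f = 0.045.
Second observation: θ = 288.9°, f = 0.338.
Δf = 0.338 − 0.045 = +0.293, i.e. +29 pp.

+29 percentage points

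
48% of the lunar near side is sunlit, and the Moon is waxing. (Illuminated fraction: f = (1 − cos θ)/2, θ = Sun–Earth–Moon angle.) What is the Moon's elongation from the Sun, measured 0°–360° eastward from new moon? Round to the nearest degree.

88°

From f = (1 − cos θ)/2: cos θ = 1 − 2×0.48 = 0.040; arccos → 87.7°.
Waxing ⇒ before full, so θ = 87.7°.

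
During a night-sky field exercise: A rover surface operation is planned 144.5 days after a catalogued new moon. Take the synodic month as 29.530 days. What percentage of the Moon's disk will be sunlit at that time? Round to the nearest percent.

144.5 d spans 4 complete synodic months (4 × 29.530 = 118.12 d) plus 26.38 d.
The Moon has covered 26.38/29.530 of its cycle, so θ ≈ 360° × 26.38/29.530 = 321.6°.
cos 321.6° = 0.784, so f = (1 − 0.784)/2 = 0.108, so 11%.

11%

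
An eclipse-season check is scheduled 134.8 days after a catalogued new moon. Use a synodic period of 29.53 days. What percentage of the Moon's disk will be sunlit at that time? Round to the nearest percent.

134.8/29.53 = 4.565 lunations, so 4 complete cycles and 16.68 d into the next.
Phase angle: θ = 360°·(16.68 d)/(29.53 d) = 203.3°.
cos 203.3° = (-0.918), so f = (1 − (-0.918))/2 = 0.959, so 96%.

96%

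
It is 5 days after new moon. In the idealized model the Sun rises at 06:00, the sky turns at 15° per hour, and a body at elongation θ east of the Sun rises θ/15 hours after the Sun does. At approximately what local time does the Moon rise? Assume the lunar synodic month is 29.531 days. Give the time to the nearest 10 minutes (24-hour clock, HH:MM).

The Moon has covered 5/29.531 of its cycle, so θ ≈ 360° × 5/29.531 = 61.0°.
The Moon trails the Sun by θ/15 = 61.0/15 ≈ 4.06 hours.
06:00 + 4.064 h ≈ 10:04 → 10:00 to the nearest ten minutes.

10:00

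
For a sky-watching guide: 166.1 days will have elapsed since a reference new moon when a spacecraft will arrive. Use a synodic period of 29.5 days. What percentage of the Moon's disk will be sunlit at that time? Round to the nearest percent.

84%

166.1/29.5 = 5.631 lunations, so 5 complete cycles and 18.60 d into the next.
Elongation θ = 360° × 18.60/29.5 ≈ 227.0°.
Illuminated fraction = (1 − cos 227.0°)/2 = (1 − (-0.682))/2 ≈ 0.841, so 84%.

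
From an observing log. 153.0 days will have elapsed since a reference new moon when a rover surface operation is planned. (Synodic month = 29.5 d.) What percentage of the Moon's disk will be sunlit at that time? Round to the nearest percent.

Reduce mod P: 153.0 − 5×29.5 = 5.50 d into the current lunation.
Phase angle: θ = 360°·(5.50 d)/(29.5 d) = 67.1°.
Illuminated fraction = (1 − cos 67.1°)/2 = (1 − 0.389)/2 ≈ 0.306, so 31%.

31%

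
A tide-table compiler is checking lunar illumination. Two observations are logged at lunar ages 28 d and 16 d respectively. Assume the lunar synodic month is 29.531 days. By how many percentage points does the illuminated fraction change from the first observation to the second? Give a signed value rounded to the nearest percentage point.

First observation: θ = 360°·28/29.531 = 341.3°, so f = 0.026.
Second observation: θ = 195.0°, f = 0.983.
Δf = 0.983 − 0.026 = +0.957, i.e. +96 pp.

+96 pp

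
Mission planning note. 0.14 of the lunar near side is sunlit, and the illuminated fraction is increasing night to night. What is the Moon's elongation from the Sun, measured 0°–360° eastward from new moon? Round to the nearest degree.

Invert f = (1 − cos θ)/2 to get cos θ = 1 − 2(0.14) = 0.720, hence θ₀ = arccos 0.720 = 43.9°.
The Moon is waxing (0°–180°), so θ = 43.9° directly.

44°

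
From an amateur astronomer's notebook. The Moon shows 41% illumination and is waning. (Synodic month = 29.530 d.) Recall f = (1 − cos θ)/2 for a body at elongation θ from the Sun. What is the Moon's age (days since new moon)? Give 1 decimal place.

23.0 days

From f = (1 − cos θ)/2: cos θ = 1 − 2×0.41 = 0.180; arccos → 79.6°.
Waning ⇒ past full, so θ = 360° − 79.6° = 280.4°.
At 360°/29.530 d per day, 280.4° corresponds to 23.00 days.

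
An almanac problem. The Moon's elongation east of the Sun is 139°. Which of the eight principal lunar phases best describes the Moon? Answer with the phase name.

139° lies in the waxing gibbous sector of the 8-phase cycle.

waxing gibbous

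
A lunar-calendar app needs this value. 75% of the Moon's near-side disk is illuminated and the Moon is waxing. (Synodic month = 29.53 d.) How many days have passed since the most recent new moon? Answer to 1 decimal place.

9.8 days

cos θ = 1 − 2f = -0.500, giving a principal value of 120.0°.
The Moon is waxing (0°–180°), so θ = 120.0° directly.
At 360°/29.53 d per day, 120.0° corresponds to 9.84 days.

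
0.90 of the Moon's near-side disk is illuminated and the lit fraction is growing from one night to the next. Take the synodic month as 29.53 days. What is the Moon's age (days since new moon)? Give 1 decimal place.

11.7 days

From f = (1 − cos θ)/2: cos θ = 1 − 2×0.90 = -0.800; arccos → 143.1°.
Waxing ⇒ before full, so θ = 143.1°.
That fraction of the synodic month is 143.1/360 × 29.53 d ≈ 11.74 d.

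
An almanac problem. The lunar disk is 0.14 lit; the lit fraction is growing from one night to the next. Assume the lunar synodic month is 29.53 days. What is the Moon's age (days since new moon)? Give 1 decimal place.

cos θ = 1 − 2f = 0.720, giving a principal value of 43.9°.
The Moon is waxing (0°–180°), so θ = 43.9° directly.
At 360°/29.53 d per day, 43.9° corresponds to 3.60 days.

3.6 days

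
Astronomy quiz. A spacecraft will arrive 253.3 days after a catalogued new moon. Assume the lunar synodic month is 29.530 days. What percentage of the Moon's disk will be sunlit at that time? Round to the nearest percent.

253.3/29.530 = 8.578 lunations, so 8 complete cycles and 17.06 d into the next.
The Moon has covered 17.06/29.530 of its cycle, so θ ≈ 360° × 17.06/29.530 = 208.0°.
cos 208.0° = (-0.883), so f = (1 − (-0.883))/2 = 0.942, so 94%.

94%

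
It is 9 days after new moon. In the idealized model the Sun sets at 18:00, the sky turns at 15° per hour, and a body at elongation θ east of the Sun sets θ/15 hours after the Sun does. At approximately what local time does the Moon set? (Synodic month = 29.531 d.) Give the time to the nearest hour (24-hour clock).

01:00

Phase angle: θ = 360°·(9 d)/(29.531 d) = 109.7°.
Delay after the Sun = 109.7° / (15°/h) ≈ 7.31 h.
18:00 + 7.31 h ≈ 01:19 → 01:00 to the nearest hour.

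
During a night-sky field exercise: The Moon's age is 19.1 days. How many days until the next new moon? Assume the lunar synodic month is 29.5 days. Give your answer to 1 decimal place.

10.4 days

One full lunation from the last new moon is 29.5 d; remaining = 29.5 − 19.1 = 10.400 d.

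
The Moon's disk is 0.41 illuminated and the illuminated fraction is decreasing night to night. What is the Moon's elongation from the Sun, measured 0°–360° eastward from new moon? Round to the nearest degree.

280°

Invert f = (1 − cos θ)/2 to get cos θ = 1 − 2(0.41) = 0.180, hence θ₀ = arccos 0.180 = 79.6°.
Since the Moon is past full (waning), take the reflex angle: θ = 360° − 79.6° = 280.4°.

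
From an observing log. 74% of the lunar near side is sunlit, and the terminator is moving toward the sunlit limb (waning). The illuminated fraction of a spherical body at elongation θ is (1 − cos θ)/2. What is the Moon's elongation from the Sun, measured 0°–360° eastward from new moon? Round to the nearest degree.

cos θ = 1 − 2f = -0.480, giving a principal value of 118.7°.
Waning ⇒ past full, so θ = 360° − 118.7° = 241.3°.

241°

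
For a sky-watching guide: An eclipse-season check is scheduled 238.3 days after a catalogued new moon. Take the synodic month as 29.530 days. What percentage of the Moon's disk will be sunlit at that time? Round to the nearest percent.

238.3/29.530 = 8.070 lunations, so 8 complete cycles and 2.06 d into the next.
The Moon has covered 2.06/29.530 of its cycle, so θ ≈ 360° × 2.06/29.530 = 25.1°.
Illuminated fraction = (1 − cos 25.1°)/2 = (1 − 0.905)/2 ≈ 0.047, so 5%.

5%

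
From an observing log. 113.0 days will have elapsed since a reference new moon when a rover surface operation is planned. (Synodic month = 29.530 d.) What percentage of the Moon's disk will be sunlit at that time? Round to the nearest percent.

27%

113.0/29.530 = 3.827 lunations, so 3 complete cycles and 24.41 d into the next.
Elongation θ = 360° × 24.41/29.530 ≈ 297.6°.
With cos θ = 0.463, the lit fraction is (1 − 0.463)/2 ≈ 0.268, so 27%.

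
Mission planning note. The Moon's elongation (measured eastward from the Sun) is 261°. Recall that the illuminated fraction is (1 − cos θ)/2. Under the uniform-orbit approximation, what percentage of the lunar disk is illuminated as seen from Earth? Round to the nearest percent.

58%

f = (1 − cos 261°)/2 = (1 − (-0.156))/2 ≈ 0.578, i.e. 58%.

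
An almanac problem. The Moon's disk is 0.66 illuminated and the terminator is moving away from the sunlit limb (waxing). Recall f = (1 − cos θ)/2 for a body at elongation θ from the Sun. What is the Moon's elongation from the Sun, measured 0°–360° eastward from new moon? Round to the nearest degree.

109°

Invert f = (1 − cos θ)/2 to get cos θ = 1 − 2(0.66) = -0.320, hence θ₀ = arccos -0.320 = 108.7°.
The Moon is waxing (0°–180°), so θ = 108.7° directly.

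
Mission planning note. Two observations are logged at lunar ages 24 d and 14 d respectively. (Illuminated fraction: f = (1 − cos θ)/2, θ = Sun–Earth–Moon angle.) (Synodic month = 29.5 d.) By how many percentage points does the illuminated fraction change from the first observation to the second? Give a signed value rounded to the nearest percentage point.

+69 percentage points

θ₁ = 360° × 24/29.5 = 292.9°, f₁ = (1 − cos θ₁)/2 = 0.306.
θ₂ = 360° × 14/29.5 = 170.8°, f₂ = (1 − cos θ₂)/2 = 0.994.
Change = f₂ − f₁ = +0.688 → +69 percentage points.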